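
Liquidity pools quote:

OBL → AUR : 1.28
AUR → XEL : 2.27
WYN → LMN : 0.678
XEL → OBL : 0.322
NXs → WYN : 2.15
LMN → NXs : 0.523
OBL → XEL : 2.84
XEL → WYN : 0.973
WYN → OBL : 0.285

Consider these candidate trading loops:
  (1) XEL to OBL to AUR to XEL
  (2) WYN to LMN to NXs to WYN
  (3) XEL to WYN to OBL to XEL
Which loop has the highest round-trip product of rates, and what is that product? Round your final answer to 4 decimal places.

(1) 0.322 × 1.28 × 2.27 = 0.93560
(2) 0.678 × 0.523 × 2.15 = 0.76238
(3) 0.973 × 0.285 × 2.84 = 0.78755
Highest is cycle (1) at 0.9356 (≤1, no arbitrage).

0.9356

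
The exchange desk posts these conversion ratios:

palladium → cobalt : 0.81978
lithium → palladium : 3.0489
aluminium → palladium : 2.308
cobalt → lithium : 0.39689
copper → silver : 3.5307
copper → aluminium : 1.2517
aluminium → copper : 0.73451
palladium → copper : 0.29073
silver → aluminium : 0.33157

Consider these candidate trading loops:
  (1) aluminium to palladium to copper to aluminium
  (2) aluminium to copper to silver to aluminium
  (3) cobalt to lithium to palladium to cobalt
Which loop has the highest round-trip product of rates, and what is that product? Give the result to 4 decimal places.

0.9920

(1) 2.308 × 0.29073 × 1.2517 = 0.83990
(2) 0.73451 × 3.5307 × 0.33157 = 0.85987
(3) 0.39689 × 3.0489 × 0.81978 = 0.99200
Highest is cycle (3) at 0.9920 (≤1, no arbitrage).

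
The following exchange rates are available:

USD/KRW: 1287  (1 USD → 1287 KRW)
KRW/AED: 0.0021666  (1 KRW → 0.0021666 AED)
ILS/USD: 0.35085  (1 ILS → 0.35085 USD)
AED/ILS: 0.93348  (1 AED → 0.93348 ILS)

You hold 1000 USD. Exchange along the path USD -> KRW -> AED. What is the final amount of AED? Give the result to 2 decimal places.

1000 USD × 1287 = 1287000 KRW
1287000 KRW × 0.0021666 = 2788.4142 AED

2788.41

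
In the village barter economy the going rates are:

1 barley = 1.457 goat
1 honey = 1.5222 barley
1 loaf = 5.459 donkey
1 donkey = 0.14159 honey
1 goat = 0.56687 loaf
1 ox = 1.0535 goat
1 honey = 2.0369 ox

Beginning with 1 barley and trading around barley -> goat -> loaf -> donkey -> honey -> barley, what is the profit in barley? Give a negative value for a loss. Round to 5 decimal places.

-0.02824

1 barley × 1.457 = 1.457 goat
1.457 goat × 0.56687 = 0.82592959 loaf
0.82592959 loaf × 5.459 = 4.50874963181 donkey
4.50874963181 donkey × 0.14159 = 0.6383938603679779 honey
0.6383938603679779 honey × 1.5222 = 0.97176313425213595938 barley
Net change: 0.97176313425213595938 − 1 = -0.02823686574786404062 barley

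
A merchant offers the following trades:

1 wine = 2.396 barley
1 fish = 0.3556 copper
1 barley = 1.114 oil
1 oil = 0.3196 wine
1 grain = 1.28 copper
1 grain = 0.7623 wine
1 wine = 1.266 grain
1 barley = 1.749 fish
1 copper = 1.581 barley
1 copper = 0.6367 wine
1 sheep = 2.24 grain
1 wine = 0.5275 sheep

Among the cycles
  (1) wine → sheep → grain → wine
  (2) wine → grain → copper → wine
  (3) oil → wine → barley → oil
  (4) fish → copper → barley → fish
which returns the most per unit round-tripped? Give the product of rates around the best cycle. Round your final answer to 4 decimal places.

(1) 0.5275 × 2.24 × 0.7623 = 0.90073
(2) 1.266 × 1.28 × 0.6367 = 1.03176
(3) 0.3196 × 2.396 × 1.114 = 0.85306
(4) 0.3556 × 1.581 × 1.749 = 0.98329
Highest is cycle (2) at 1.0318 (>1, arbitrage).

1.0318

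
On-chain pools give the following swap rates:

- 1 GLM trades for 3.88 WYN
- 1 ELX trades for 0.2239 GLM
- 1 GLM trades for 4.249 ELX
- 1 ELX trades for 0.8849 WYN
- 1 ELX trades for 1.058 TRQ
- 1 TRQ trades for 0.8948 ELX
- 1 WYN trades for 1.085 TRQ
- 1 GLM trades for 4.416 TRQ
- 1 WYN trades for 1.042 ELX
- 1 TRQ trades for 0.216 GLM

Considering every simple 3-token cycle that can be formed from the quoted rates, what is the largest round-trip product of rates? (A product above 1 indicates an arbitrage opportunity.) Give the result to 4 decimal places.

ELX→TRQ→GLM→ELX: 1.058 × 0.216 × 4.249 = 0.97102
WYN→TRQ→GLM→WYN: 1.085 × 0.216 × 3.88 = 0.90932
ELX→GLM→WYN→ELX: 0.2239 × 3.88 × 1.042 = 0.90522
ELX→GLM→TRQ→ELX: 0.2239 × 4.416 × 0.8948 = 0.88473
ELX→WYN→TRQ→ELX: 0.8849 × 1.085 × 0.8948 = 0.85911
Maximum is ELX→TRQ→GLM→ELX at 0.9710; no arbitrage — every cycle loses value.

0.9710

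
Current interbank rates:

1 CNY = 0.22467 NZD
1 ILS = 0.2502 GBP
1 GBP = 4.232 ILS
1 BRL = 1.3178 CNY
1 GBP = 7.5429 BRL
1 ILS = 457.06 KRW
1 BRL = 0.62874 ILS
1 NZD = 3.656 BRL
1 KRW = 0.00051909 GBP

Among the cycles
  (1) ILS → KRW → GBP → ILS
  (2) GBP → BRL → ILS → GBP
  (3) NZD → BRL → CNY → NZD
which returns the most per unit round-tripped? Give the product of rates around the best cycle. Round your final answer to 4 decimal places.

(1) 457.06 × 0.00051909 × 4.232 = 1.00406
(2) 7.5429 × 0.62874 × 0.2502 = 1.18658
(3) 3.656 × 1.3178 × 0.22467 = 1.08243
Highest is cycle (2) at 1.1866 (>1, arbitrage).

1.1866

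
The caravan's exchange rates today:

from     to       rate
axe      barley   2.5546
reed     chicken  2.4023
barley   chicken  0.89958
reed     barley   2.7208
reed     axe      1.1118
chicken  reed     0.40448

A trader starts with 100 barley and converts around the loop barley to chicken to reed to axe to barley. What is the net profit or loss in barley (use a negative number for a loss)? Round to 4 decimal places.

3.3443

100 barley × 0.89958 = 89.958 chicken
89.958 chicken × 0.40448 = 36.38621184 reed
36.38621184 reed × 1.1118 = 40.454190323712 axe
40.454190323712 axe × 2.5546 = 103.3442746009546752 barley
Net change: 103.3442746009546752 − 100 = 3.3442746009546752 barley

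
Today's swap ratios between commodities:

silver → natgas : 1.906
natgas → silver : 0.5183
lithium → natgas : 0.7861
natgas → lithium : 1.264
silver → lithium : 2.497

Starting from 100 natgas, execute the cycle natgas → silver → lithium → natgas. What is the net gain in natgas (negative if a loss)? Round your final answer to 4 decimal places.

1.7367

100 natgas × 0.5183 = 51.83 silver
51.83 silver × 2.497 = 129.41951 lithium
129.41951 lithium × 0.7861 = 101.736676811 natgas
Net change: 101.736676811 − 100 = 1.736676811 natgas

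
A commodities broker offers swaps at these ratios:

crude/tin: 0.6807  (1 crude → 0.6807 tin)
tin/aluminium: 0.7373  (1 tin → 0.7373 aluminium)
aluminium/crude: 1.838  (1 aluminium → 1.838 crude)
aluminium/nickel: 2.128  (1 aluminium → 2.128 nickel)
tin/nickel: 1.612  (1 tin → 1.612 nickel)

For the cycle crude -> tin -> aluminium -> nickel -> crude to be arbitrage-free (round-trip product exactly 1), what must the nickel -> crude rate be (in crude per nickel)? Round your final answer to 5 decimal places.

Known legs of the cycle: 0.6807 × 0.7373 × 2.128 = 1.06800087408
For no arbitrage the full-cycle product must be 1, so the missing rate is 1 / 1.06800087408 ≈ 0.9363288.

0.93633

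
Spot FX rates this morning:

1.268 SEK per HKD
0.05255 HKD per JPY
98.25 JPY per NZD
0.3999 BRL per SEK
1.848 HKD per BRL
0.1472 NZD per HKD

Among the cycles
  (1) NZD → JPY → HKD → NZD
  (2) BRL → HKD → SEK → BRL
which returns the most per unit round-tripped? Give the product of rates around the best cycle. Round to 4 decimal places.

0.9371

(1) 98.25 × 0.05255 × 0.1472 = 0.76000
(2) 1.848 × 1.268 × 0.3999 = 0.93707
Highest is cycle (2) at 0.9371 (≤1, no arbitrage).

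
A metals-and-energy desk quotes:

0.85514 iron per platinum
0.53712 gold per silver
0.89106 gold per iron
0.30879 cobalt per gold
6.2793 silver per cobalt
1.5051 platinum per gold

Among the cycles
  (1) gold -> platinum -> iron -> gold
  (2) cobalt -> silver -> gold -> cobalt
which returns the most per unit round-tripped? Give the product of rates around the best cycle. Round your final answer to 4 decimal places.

1.1469

(1) 1.5051 × 0.85514 × 0.89106 = 1.14686
(2) 6.2793 × 0.53712 × 0.30879 = 1.04147
Highest is cycle (1) at 1.1469 (>1, arbitrage).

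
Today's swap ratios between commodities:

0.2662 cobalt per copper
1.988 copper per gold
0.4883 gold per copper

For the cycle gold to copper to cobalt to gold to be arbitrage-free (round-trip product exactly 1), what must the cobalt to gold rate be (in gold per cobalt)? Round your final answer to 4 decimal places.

Known legs of the cycle: 1.988 × 0.2662 = 0.5292056
For no arbitrage the full-cycle product must be 1, so the missing rate is 1 / 0.5292056 ≈ 1.889625.

1.8896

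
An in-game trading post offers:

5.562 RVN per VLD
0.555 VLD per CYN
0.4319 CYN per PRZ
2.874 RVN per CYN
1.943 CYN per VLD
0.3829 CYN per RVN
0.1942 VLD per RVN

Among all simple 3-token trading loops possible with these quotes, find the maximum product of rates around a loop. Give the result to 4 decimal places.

1.1820

RVN→CYN→VLD→RVN: 0.3829 × 0.555 × 5.562 = 1.18198
RVN→VLD→CYN→RVN: 0.1942 × 1.943 × 2.874 = 1.08445
Maximum is RVN→CYN→VLD→RVN at 1.1820; arbitrage exists.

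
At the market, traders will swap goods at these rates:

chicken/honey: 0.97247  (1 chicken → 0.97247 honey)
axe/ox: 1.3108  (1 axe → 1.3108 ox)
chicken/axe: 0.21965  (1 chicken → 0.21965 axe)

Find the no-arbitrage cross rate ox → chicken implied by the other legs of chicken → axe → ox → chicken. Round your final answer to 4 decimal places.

Known legs of the cycle: 0.21965 × 1.3108 = 0.28791722
For no arbitrage the full-cycle product must be 1, so the missing rate is 1 / 0.28791722 ≈ 3.473221.

3.4732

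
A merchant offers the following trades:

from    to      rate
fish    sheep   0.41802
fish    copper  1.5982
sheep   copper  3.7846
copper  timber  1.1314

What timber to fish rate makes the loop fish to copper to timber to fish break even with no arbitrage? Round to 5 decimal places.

Known legs of the cycle: 1.5982 × 1.1314 = 1.80820348
For no arbitrage the full-cycle product must be 1, so the missing rate is 1 / 1.80820348 ≈ 0.5530351.

0.55304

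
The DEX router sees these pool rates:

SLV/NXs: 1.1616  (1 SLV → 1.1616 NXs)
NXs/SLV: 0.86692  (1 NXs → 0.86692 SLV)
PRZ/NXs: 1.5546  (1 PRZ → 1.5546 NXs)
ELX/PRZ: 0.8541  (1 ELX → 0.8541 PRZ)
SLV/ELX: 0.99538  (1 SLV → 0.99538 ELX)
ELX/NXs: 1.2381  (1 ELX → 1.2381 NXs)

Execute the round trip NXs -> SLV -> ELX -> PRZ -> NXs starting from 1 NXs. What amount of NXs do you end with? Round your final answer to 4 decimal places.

1.1458

1 NXs × 0.86692 = 0.86692 SLV
0.86692 SLV × 0.99538 = 0.8629148296 ELX
0.8629148296 ELX × 0.8541 = 0.73701555596136 PRZ
0.73701555596136 PRZ × 1.5546 = 1.145764383297530256 NXs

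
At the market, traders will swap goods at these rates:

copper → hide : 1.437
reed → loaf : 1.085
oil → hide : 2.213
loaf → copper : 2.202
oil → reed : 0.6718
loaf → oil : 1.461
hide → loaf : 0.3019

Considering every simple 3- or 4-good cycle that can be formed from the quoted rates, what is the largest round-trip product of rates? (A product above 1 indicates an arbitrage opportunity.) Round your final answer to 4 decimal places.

1.0649

oil→reed→loaf→oil: 0.6718 × 1.085 × 1.461 = 1.06493
oil→hide→loaf→oil: 2.213 × 0.3019 × 1.461 = 0.97610
loaf→copper→hide→loaf: 2.202 × 1.437 × 0.3019 = 0.95529
Maximum is oil→reed→loaf→oil at 1.0649; arbitrage exists.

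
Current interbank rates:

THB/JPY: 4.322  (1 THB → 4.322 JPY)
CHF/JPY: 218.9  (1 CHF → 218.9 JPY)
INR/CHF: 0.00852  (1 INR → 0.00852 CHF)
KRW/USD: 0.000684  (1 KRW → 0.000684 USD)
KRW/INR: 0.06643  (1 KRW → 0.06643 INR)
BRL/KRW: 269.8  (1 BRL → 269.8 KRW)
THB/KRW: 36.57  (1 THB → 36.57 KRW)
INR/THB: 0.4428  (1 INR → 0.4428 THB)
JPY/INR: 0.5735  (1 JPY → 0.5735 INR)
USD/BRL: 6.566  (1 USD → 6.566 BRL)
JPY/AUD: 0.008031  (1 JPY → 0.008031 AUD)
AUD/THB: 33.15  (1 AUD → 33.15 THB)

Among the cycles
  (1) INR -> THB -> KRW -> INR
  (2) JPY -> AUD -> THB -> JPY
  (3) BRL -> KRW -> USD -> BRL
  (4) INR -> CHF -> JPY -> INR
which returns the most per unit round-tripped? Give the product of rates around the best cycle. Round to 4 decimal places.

(1) 0.4428 × 36.57 × 0.06643 = 1.07571
(2) 0.008031 × 33.15 × 4.322 = 1.15064
(3) 269.8 × 0.000684 × 6.566 = 1.21171
(4) 0.00852 × 218.9 × 0.5735 = 1.06959
Highest is cycle (3) at 1.2117 (>1, arbitrage).

1.2117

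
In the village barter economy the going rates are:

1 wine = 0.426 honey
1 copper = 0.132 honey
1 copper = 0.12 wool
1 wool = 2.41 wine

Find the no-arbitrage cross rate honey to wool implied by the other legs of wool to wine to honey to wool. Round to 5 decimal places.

0.97403

Known legs of the cycle: 2.41 × 0.426 = 1.02666
For no arbitrage the full-cycle product must be 1, so the missing rate is 1 / 1.02666 ≈ 0.9740323.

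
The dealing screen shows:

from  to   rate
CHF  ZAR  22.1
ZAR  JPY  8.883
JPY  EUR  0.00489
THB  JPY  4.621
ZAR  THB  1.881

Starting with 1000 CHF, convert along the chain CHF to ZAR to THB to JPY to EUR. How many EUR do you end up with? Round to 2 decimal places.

939.35

1000 CHF × 22.1 = 22100 ZAR
22100 ZAR × 1.881 = 41570.1 THB
41570.1 THB × 4.621 = 192095.4321 JPY
192095.4321 JPY × 0.00489 = 939.346662969 EUR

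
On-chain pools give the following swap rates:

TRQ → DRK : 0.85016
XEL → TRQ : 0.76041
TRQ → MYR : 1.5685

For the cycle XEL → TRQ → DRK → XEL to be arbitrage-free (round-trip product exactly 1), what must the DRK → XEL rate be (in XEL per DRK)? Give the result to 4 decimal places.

1.5469

Known legs of the cycle: 0.76041 × 0.85016 = 0.6464701656
For no arbitrage the full-cycle product must be 1, so the missing rate is 1 / 0.6464701656 ≈ 1.546862.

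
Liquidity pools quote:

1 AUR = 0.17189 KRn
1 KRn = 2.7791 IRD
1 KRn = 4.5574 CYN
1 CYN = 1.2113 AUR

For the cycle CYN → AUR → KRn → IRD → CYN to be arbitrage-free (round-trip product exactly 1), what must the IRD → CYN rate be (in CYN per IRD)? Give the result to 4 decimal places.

1.7282

Known legs of the cycle: 1.2113 × 0.17189 × 2.7791 = 0.5786374031387
For no arbitrage the full-cycle product must be 1, so the missing rate is 1 / 0.5786374031387 ≈ 1.728198.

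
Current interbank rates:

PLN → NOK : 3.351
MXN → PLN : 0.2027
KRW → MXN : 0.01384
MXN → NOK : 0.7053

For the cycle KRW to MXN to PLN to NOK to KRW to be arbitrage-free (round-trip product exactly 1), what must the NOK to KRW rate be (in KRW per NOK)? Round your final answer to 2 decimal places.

Known legs of the cycle: 0.01384 × 0.2027 × 3.351 = 0.009400788168
For no arbitrage the full-cycle product must be 1, so the missing rate is 1 / 0.009400788168 ≈ 106.3741.

106.37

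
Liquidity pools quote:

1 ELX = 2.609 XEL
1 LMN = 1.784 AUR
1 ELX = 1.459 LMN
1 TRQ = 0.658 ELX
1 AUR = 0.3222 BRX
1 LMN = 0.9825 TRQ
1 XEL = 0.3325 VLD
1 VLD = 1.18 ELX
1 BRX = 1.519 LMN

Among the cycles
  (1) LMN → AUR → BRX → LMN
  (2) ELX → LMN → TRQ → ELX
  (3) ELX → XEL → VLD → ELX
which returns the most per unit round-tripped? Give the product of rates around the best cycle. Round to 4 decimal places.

(1) 1.784 × 0.3222 × 1.519 = 0.87313
(2) 1.459 × 0.9825 × 0.658 = 0.94322
(3) 2.609 × 0.3325 × 1.18 = 1.02364
Highest is cycle (3) at 1.0236 (>1, arbitrage).

1.0236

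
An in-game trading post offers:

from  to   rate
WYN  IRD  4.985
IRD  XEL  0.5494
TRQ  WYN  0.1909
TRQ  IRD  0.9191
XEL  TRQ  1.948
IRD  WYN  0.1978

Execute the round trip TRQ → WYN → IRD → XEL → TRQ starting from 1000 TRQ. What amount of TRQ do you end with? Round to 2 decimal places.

1000 TRQ × 0.1909 = 190.9 WYN
190.9 WYN × 4.985 = 951.6365 IRD
951.6365 IRD × 0.5494 = 522.8290931 XEL
522.8290931 XEL × 1.948 = 1018.4710733588 TRQ

1018.47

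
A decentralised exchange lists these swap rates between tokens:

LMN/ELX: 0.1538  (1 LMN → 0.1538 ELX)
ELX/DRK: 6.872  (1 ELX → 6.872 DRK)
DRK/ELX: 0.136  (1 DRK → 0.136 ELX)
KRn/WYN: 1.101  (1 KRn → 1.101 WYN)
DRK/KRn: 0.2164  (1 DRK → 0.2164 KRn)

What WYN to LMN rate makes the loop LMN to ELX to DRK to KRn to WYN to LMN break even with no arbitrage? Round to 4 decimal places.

Known legs of the cycle: 0.1538 × 6.872 × 0.2164 × 1.101 = 0.25181642944704
For no arbitrage the full-cycle product must be 1, so the missing rate is 1 / 0.25181642944704 ≈ 3.971147.

3.9711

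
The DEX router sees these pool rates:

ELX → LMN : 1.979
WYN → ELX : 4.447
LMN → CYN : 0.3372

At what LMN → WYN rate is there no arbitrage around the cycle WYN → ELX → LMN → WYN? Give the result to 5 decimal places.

0.11363

Known legs of the cycle: 4.447 × 1.979 = 8.800613
For no arbitrage the full-cycle product must be 1, so the missing rate is 1 / 8.800613 ≈ 0.1136284.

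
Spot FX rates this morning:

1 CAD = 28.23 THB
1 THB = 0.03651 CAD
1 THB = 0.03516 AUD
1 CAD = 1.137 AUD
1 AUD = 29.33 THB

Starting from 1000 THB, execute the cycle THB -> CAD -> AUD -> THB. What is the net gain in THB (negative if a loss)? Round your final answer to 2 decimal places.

1000 THB × 0.03651 = 36.51 CAD
36.51 CAD × 1.137 = 41.51187 AUD
41.51187 AUD × 29.33 = 1217.5431471 THB
Net change: 1217.5431471 − 1000 = 217.5431471 THB

217.54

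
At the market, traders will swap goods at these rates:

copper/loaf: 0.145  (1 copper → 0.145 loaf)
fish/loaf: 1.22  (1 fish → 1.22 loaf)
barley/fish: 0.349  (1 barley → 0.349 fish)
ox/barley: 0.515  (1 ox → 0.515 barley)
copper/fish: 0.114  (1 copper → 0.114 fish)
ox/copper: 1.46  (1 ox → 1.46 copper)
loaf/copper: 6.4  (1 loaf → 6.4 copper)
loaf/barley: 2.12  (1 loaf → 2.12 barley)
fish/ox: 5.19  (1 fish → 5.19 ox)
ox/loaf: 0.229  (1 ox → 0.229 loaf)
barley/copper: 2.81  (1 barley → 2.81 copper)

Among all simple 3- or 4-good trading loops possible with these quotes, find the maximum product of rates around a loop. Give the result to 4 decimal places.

0.9328

barley→fish→ox→barley: 0.349 × 5.19 × 0.515 = 0.93282
barley→fish→loaf→barley: 0.349 × 1.22 × 2.12 = 0.90265
copper→fish→loaf→copper: 0.114 × 1.22 × 6.4 = 0.89011
barley→fish→ox→loaf→barley: 0.349 × 5.19 × 0.229 × 2.12 = 0.87935
copper→fish→ox→loaf→copper: 0.114 × 5.19 × 0.229 × 6.4 = 0.86714
copper→fish→ox→copper: 0.114 × 5.19 × 1.46 = 0.86382
copper→loaf→barley→copper: 0.145 × 2.12 × 2.81 = 0.86379
copper→fish→ox→barley→copper: 0.114 × 5.19 × 0.515 × 2.81 = 0.85622
copper→fish→loaf→barley→copper: 0.114 × 1.22 × 2.12 × 2.81 = 0.82853
Maximum is barley→fish→ox→barley at 0.9328; no arbitrage — every cycle loses value.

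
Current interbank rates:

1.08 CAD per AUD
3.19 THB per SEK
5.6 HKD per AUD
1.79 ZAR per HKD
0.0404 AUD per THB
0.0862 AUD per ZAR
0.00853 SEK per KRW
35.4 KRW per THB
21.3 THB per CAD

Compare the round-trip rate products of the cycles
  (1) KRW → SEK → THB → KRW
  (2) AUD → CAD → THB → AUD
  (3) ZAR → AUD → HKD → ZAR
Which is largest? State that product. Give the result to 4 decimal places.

0.9633

(1) 0.00853 × 3.19 × 35.4 = 0.96326
(2) 1.08 × 21.3 × 0.0404 = 0.92936
(3) 0.0862 × 5.6 × 1.79 = 0.86407
Highest is cycle (1) at 0.9633 (≤1, no arbitrage).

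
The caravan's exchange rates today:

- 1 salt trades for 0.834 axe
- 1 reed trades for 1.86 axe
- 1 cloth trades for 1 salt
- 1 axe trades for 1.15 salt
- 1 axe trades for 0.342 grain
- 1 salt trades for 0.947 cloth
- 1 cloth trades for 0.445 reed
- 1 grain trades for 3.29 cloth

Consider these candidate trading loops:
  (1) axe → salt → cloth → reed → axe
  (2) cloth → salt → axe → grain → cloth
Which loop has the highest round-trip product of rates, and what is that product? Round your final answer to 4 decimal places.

0.9384

(1) 1.15 × 0.947 × 0.445 × 1.86 = 0.90141
(2) 1 × 0.834 × 0.342 × 3.29 = 0.93840
Highest is cycle (2) at 0.9384 (≤1, no arbitrage).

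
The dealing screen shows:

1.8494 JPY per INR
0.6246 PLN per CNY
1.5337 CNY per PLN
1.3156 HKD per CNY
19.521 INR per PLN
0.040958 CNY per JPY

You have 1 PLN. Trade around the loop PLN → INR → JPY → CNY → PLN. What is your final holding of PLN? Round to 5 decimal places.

0.92358

1 PLN × 19.521 = 19.521 INR
19.521 INR × 1.8494 = 36.1021374 JPY
36.1021374 JPY × 0.040958 = 1.4786713436292 CNY
1.4786713436292 CNY × 0.6246 = 0.92357812123079832 PLN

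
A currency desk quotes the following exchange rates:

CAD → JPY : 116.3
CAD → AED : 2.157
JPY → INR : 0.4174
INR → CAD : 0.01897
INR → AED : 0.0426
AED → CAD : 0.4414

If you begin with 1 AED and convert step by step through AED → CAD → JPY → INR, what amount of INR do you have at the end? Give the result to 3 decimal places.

1 AED × 0.4414 = 0.4414 CAD
0.4414 CAD × 116.3 = 51.33482 JPY
51.33482 JPY × 0.4174 = 21.427153868 INR

21.427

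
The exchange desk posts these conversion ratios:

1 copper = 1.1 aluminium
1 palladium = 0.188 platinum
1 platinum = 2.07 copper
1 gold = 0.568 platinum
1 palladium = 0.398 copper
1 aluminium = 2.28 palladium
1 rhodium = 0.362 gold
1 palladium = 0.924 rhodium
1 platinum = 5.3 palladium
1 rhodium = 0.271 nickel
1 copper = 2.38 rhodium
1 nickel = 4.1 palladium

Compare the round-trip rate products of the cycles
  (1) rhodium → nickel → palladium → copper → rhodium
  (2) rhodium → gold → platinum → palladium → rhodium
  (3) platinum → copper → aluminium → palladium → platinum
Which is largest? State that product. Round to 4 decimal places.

1.0525

(1) 0.271 × 4.1 × 0.398 × 2.38 = 1.05248
(2) 0.362 × 0.568 × 5.3 × 0.924 = 1.00694
(3) 2.07 × 1.1 × 2.28 × 0.188 = 0.97601
Highest is cycle (1) at 1.0525 (>1, arbitrage).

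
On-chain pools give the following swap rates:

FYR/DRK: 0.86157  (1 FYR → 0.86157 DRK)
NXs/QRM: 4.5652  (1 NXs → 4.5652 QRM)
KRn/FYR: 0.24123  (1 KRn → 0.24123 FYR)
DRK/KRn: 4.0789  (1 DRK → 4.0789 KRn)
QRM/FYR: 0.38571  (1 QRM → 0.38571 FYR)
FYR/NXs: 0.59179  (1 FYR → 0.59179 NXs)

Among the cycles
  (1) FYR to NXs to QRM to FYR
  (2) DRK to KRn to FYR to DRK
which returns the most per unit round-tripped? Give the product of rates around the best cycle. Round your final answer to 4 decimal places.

1.0420

(1) 0.59179 × 4.5652 × 0.38571 = 1.04205
(2) 4.0789 × 0.24123 × 0.86157 = 0.84774
Highest is cycle (1) at 1.0420 (>1, arbitrage).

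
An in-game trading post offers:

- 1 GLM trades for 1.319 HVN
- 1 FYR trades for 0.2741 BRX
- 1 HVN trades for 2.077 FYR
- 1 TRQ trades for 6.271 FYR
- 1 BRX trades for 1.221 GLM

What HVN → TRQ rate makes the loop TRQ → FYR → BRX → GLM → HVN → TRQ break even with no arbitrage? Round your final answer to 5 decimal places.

Known legs of the cycle: 6.271 × 0.2741 × 1.221 × 1.319 = 2.7682562926689
For no arbitrage the full-cycle product must be 1, so the missing rate is 1 / 2.7682562926689 ≈ 0.3612382.

0.36124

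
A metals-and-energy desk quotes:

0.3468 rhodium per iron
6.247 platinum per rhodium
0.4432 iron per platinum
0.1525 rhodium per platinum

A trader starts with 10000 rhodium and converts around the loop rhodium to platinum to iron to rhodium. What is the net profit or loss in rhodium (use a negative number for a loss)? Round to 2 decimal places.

10000 rhodium × 6.247 = 62470 platinum
62470 platinum × 0.4432 = 27686.704 iron
27686.704 iron × 0.3468 = 9601.7489472 rhodium
Net change: 9601.7489472 − 10000 = -398.2510528 rhodium

-398.25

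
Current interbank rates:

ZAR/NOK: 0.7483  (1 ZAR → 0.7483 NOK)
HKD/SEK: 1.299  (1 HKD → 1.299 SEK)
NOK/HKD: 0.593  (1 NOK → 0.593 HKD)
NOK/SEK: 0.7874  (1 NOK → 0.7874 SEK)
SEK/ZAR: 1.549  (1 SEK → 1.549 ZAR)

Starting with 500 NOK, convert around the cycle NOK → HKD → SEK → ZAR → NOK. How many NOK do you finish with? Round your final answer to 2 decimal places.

446.44

500 NOK × 0.593 = 296.5 HKD
296.5 HKD × 1.299 = 385.1535 SEK
385.1535 SEK × 1.549 = 596.6027715 ZAR
596.6027715 ZAR × 0.7483 = 446.43785391345 NOK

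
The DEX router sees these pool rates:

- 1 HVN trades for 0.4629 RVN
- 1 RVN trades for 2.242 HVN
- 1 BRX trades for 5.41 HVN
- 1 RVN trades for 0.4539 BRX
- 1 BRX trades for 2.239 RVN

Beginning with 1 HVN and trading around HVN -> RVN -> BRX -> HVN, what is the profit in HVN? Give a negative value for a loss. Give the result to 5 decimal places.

1 HVN × 0.4629 = 0.4629 RVN
0.4629 RVN × 0.4539 = 0.21011031 BRX
0.21011031 BRX × 5.41 = 1.1366967771 HVN
Net change: 1.1366967771 − 1 = 0.1366967771 HVN

0.13670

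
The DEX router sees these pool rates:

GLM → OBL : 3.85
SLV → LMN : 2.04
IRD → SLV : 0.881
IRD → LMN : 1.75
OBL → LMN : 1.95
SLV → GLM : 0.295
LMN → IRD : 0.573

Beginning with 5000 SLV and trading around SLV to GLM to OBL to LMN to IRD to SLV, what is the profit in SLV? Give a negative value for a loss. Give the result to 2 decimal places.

590.08

5000 SLV × 0.295 = 1475 GLM
1475 GLM × 3.85 = 5678.75 OBL
5678.75 OBL × 1.95 = 11073.5625 LMN
11073.5625 LMN × 0.573 = 6345.1513125 IRD
6345.1513125 IRD × 0.881 = 5590.0783063125 SLV
Net change: 5590.0783063125 − 5000 = 590.0783063125 SLV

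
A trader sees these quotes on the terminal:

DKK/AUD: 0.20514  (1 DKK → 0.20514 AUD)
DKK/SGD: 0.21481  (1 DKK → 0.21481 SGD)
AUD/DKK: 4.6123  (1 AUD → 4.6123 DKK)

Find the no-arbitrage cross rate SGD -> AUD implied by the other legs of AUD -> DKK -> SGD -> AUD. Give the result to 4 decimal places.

Known legs of the cycle: 4.6123 × 0.21481 = 0.990768163
For no arbitrage the full-cycle product must be 1, so the missing rate is 1 / 0.990768163 ≈ 1.009318.

1.0093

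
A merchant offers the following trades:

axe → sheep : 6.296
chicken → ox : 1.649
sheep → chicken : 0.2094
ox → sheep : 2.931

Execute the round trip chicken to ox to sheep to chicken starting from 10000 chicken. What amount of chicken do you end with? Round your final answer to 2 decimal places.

10120.76

10000 chicken × 1.649 = 16490 ox
16490 ox × 2.931 = 48332.19 sheep
48332.19 sheep × 0.2094 = 10120.760586 chicken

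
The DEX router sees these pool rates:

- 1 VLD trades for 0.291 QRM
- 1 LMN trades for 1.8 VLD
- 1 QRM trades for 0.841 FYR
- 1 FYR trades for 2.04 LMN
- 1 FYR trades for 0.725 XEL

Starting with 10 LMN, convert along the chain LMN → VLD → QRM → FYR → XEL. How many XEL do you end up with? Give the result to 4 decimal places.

3.1937

10 LMN × 1.8 = 18 VLD
18 VLD × 0.291 = 5.238 QRM
5.238 QRM × 0.841 = 4.405158 FYR
4.405158 FYR × 0.725 = 3.19373955 XEL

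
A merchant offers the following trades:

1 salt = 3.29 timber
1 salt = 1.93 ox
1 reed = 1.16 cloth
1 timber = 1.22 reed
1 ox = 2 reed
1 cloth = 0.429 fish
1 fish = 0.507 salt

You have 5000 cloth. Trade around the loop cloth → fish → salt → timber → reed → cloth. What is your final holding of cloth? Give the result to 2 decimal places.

5063.48

5000 cloth × 0.429 = 2145 fish
2145 fish × 0.507 = 1087.515 salt
1087.515 salt × 3.29 = 3577.92435 timber
3577.92435 timber × 1.22 = 4365.067707 reed
4365.067707 reed × 1.16 = 5063.47854012 cloth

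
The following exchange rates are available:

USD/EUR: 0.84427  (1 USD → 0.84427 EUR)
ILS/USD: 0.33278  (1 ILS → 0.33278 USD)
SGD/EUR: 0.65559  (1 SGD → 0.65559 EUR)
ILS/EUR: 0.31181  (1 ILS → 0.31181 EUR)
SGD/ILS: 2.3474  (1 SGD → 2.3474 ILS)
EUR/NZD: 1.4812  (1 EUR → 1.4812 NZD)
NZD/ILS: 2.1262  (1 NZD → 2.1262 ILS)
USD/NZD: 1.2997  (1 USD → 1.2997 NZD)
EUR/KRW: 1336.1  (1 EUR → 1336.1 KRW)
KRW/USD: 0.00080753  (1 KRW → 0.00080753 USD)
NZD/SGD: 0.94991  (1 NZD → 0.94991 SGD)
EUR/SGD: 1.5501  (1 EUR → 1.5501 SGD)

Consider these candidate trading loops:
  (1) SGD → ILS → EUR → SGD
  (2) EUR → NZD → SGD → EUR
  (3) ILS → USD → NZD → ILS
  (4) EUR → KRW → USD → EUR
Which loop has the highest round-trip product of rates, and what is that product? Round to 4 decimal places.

1.1346

(1) 2.3474 × 0.31181 × 1.5501 = 1.13458
(2) 1.4812 × 0.94991 × 0.65559 = 0.92242
(3) 0.33278 × 1.2997 × 2.1262 = 0.91961
(4) 1336.1 × 0.00080753 × 0.84427 = 0.91092
Highest is cycle (1) at 1.1346 (>1, arbitrage).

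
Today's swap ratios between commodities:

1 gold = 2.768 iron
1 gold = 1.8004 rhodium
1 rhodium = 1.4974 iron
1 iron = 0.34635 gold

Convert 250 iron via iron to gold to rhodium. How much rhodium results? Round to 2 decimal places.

155.89

250 iron × 0.34635 = 86.5875 gold
86.5875 gold × 1.8004 = 155.892135 rhodium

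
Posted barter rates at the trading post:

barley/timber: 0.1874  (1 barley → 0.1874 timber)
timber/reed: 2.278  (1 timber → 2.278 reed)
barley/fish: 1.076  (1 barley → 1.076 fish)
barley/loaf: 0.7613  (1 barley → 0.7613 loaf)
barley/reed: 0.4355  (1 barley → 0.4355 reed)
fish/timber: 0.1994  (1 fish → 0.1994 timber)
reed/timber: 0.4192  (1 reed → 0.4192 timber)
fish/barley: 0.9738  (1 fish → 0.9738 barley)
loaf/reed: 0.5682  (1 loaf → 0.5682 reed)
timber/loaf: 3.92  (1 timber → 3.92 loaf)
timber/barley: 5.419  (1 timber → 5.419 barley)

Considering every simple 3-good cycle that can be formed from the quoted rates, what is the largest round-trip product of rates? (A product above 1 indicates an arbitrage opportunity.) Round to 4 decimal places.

1.1627

timber→barley→fish→timber: 5.419 × 1.076 × 0.1994 = 1.16267
reed→timber→barley→reed: 0.4192 × 5.419 × 0.4355 = 0.98930
reed→timber→loaf→reed: 0.4192 × 3.92 × 0.5682 = 0.93370
Maximum is timber→barley→fish→timber at 1.1627; arbitrage exists.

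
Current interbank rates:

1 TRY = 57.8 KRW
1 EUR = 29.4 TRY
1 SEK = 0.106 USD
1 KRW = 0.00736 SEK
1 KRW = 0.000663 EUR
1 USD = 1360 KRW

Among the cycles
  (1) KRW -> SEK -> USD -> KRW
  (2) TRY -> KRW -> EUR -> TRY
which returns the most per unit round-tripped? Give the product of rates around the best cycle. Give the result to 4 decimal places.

1.1266

(1) 0.00736 × 0.106 × 1360 = 1.06102
(2) 57.8 × 0.000663 × 29.4 = 1.12665
Highest is cycle (2) at 1.1266 (>1, arbitrage).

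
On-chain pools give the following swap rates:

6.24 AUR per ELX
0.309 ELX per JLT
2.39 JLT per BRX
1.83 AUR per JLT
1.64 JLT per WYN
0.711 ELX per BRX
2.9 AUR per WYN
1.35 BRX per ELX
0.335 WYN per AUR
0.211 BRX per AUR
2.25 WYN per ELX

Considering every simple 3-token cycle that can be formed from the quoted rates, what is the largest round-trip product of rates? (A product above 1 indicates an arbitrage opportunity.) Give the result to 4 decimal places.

1.1402

WYN→JLT→ELX→WYN: 1.64 × 0.309 × 2.25 = 1.14021
WYN→JLT→AUR→WYN: 1.64 × 1.83 × 0.335 = 1.00540
BRX→JLT→ELX→BRX: 2.39 × 0.309 × 1.35 = 0.99699
BRX→ELX→AUR→BRX: 0.711 × 6.24 × 0.211 = 0.93613
BRX→JLT→AUR→BRX: 2.39 × 1.83 × 0.211 = 0.92285
Maximum is WYN→JLT→ELX→WYN at 1.1402; arbitrage exists.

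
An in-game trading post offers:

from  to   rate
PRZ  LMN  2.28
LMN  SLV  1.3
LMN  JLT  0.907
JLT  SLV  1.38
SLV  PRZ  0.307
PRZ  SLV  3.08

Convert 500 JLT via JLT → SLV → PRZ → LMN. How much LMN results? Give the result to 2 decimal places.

500 JLT × 1.38 = 690 SLV
690 SLV × 0.307 = 211.83 PRZ
211.83 PRZ × 2.28 = 482.9724 LMN

482.97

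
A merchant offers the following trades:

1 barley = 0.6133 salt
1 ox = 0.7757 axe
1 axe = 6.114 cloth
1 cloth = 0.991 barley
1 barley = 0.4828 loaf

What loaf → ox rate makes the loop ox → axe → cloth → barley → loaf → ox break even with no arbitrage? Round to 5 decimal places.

0.44070

Known legs of the cycle: 0.7757 × 6.114 × 0.991 × 0.4828 = 2.26913399243304
For no arbitrage the full-cycle product must be 1, so the missing rate is 1 / 2.26913399243304 ≈ 0.4406968.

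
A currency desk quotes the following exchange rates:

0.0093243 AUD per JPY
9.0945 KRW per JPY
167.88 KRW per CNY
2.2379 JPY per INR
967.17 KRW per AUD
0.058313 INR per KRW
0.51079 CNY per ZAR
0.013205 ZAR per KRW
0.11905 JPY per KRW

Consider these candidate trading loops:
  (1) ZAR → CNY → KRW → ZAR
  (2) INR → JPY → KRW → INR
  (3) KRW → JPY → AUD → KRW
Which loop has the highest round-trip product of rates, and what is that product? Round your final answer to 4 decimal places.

1.1868

(1) 0.51079 × 167.88 × 0.013205 = 1.13235
(2) 2.2379 × 9.0945 × 0.058313 = 1.18682
(3) 0.11905 × 0.0093243 × 967.17 = 1.07361
Highest is cycle (2) at 1.1868 (>1, arbitrage).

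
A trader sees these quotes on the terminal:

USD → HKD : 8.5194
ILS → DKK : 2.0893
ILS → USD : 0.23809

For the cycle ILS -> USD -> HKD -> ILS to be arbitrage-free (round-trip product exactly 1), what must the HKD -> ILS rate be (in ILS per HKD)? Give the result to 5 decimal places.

0.49300

Known legs of the cycle: 0.23809 × 8.5194 = 2.028383946
For no arbitrage the full-cycle product must be 1, so the missing rate is 1 / 2.028383946 ≈ 0.4930033.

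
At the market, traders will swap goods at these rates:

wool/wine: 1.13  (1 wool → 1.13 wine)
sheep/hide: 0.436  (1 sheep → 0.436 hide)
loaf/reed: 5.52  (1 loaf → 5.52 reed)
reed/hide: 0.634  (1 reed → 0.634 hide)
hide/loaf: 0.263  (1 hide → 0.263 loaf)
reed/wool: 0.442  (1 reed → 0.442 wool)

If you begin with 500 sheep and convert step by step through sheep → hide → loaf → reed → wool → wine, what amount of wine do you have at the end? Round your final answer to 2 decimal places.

158.07

500 sheep × 0.436 = 218 hide
218 hide × 0.263 = 57.334 loaf
57.334 loaf × 5.52 = 316.48368 reed
316.48368 reed × 0.442 = 139.88578656 wool
139.88578656 wool × 1.13 = 158.0709388128 wine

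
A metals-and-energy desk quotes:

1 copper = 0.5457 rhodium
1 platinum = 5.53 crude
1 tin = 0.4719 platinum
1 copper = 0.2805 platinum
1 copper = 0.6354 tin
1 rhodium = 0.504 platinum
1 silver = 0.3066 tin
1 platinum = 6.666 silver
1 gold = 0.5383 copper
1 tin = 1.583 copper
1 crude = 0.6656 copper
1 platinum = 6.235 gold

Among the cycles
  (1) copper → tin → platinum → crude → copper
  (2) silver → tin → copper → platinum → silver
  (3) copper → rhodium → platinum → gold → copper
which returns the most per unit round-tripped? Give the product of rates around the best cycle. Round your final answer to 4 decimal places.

(1) 0.6354 × 0.4719 × 5.53 × 0.6656 = 1.10366
(2) 0.3066 × 1.583 × 0.2805 × 6.666 = 0.90751
(3) 0.5457 × 0.504 × 6.235 × 0.5383 = 0.92309
Highest is cycle (1) at 1.1037 (>1, arbitrage).

1.1037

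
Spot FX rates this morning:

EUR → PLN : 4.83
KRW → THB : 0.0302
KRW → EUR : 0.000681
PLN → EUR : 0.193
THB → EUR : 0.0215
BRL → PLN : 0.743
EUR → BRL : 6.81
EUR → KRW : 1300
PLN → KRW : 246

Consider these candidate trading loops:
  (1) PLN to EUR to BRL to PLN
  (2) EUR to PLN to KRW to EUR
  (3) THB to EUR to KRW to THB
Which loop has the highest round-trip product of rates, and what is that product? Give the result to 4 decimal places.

(1) 0.193 × 6.81 × 0.743 = 0.97655
(2) 4.83 × 246 × 0.000681 = 0.80915
(3) 0.0215 × 1300 × 0.0302 = 0.84409
Highest is cycle (1) at 0.9765 (≤1, no arbitrage).

0.9765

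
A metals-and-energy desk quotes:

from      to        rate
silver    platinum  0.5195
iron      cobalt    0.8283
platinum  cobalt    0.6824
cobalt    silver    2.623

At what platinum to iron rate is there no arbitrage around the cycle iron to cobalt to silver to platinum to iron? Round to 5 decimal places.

Known legs of the cycle: 0.8283 × 2.623 × 0.5195 = 1.12868175255
For no arbitrage the full-cycle product must be 1, so the missing rate is 1 / 1.12868175255 ≈ 0.8859893.

0.88599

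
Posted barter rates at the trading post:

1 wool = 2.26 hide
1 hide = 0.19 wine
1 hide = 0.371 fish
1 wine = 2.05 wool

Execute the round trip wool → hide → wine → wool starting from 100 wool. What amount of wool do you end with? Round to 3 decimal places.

100 wool × 2.26 = 226 hide
226 hide × 0.19 = 42.94 wine
42.94 wine × 2.05 = 88.027 wool

88.027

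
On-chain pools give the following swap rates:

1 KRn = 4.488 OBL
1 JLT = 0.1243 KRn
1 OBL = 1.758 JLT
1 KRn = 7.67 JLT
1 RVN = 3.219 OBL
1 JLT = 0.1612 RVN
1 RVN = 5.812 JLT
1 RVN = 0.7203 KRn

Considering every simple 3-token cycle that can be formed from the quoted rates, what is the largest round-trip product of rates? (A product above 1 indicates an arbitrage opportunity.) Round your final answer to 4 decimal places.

KRn→OBL→JLT→KRn: 4.488 × 1.758 × 0.1243 = 0.98072
JLT→RVN→OBL→JLT: 0.1612 × 3.219 × 1.758 = 0.91223
KRn→JLT→RVN→KRn: 7.67 × 0.1612 × 0.7203 = 0.89058
Maximum is KRn→OBL→JLT→KRn at 0.9807; no arbitrage — every cycle loses value.

0.9807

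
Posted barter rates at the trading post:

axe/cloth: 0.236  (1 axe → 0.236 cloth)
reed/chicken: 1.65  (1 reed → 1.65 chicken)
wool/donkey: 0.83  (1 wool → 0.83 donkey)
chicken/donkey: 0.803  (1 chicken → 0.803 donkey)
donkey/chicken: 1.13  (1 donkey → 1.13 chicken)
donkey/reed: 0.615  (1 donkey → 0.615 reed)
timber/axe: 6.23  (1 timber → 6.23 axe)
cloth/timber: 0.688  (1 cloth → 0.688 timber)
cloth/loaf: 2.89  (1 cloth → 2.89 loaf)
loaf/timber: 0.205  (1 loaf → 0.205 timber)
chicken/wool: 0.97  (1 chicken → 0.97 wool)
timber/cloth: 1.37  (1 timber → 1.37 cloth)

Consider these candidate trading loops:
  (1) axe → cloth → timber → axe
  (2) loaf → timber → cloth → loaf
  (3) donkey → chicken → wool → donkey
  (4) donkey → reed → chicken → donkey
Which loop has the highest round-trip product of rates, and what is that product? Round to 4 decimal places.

(1) 0.236 × 0.688 × 6.23 = 1.01155
(2) 0.205 × 1.37 × 2.89 = 0.81166
(3) 1.13 × 0.97 × 0.83 = 0.90976
(4) 0.615 × 1.65 × 0.803 = 0.81484
Highest is cycle (1) at 1.0116 (>1, arbitrage).

1.0116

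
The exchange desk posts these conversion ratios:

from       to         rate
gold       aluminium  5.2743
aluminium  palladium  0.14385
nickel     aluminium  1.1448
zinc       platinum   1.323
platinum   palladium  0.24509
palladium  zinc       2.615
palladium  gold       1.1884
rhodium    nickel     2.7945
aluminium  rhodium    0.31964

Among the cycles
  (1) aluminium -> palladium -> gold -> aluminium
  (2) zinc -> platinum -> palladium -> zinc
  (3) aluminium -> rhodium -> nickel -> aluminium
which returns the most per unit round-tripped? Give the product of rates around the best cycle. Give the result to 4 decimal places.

(1) 0.14385 × 1.1884 × 5.2743 = 0.90165
(2) 1.323 × 0.24509 × 2.615 = 0.84792
(3) 0.31964 × 2.7945 × 1.1448 = 1.02257
Highest is cycle (3) at 1.0226 (>1, arbitrage).

1.0226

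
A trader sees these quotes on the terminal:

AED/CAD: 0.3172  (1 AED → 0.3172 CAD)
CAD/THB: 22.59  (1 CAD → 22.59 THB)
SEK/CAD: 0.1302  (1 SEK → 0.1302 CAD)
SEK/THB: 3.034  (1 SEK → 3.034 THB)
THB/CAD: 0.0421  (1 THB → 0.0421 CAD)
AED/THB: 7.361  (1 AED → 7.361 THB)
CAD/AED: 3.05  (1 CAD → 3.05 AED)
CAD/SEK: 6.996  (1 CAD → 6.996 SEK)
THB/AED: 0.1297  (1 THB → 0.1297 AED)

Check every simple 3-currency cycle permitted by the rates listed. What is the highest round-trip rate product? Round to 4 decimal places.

0.9452

AED→THB→CAD→AED: 7.361 × 0.0421 × 3.05 = 0.94519
AED→CAD→THB→AED: 0.3172 × 22.59 × 0.1297 = 0.92937
SEK→THB→CAD→SEK: 3.034 × 0.0421 × 6.996 = 0.89361
Maximum is AED→THB→CAD→AED at 0.9452; no arbitrage — every cycle loses value.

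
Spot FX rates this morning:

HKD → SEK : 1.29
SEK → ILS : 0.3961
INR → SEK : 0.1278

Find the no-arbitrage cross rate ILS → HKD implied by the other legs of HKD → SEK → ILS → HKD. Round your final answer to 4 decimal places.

1.9571

Known legs of the cycle: 1.29 × 0.3961 = 0.510969
For no arbitrage the full-cycle product must be 1, so the missing rate is 1 / 0.510969 ≈ 1.957066.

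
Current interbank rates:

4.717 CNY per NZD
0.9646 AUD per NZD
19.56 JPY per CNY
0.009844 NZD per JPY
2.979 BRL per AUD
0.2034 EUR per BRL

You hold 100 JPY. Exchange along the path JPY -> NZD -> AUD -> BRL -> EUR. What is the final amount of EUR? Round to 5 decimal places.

100 JPY × 0.009844 = 0.9844 NZD
0.9844 NZD × 0.9646 = 0.94955224 AUD
0.94955224 AUD × 2.979 = 2.82871612296 BRL
2.82871612296 BRL × 0.2034 = 0.575360859410064 EUR

0.57536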